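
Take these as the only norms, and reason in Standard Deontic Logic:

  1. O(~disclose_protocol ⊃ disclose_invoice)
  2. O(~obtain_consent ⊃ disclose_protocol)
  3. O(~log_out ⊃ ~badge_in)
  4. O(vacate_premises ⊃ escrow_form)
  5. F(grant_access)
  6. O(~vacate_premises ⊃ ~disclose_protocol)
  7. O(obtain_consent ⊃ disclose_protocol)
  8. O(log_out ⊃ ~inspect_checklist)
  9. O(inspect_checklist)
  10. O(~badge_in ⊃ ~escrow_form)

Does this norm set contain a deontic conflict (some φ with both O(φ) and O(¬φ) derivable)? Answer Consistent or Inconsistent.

Inconsistent

Premises 7 and 2 are O(obtain_consent ⊃ disclose_protocol) and O(~obtain_consent ⊃ disclose_protocol); every ideal world satisfies obtain_consent or ~obtain_consent, so in either case disclose_protocol holds — hence O(disclose_protocol).
Premise 6 is O(~vacate_premises ⊃ ~disclose_protocol); contrapositively O(disclose_protocol ⊃ vacate_premises). Since O(disclose_protocol) holds, K gives O(vacate_premises).
With premise 4, O(vacate_premises ⊃ escrow_form), the K-axiom yields O(escrow_form).
Premise 10, O(~badge_in ⊃ ~escrow_form), contraposes to O(escrow_form ⊃ badge_in); with O(escrow_form) we get O(badge_in).
Premise 3, O(~log_out ⊃ ~badge_in), contraposes to O(badge_in ⊃ log_out); with O(badge_in) we get O(log_out).
From O(log_out) and premise 8, O(log_out ⊃ ~inspect_checklist), we obtain O(~inspect_checklist).
But premise 9 directly asserts O(inspect_checklist).
We now have both O(~inspect_checklist) and O(inspect_checklist) — inspect_checklist is simultaneously obligatory and forbidden, violating the D-axiom.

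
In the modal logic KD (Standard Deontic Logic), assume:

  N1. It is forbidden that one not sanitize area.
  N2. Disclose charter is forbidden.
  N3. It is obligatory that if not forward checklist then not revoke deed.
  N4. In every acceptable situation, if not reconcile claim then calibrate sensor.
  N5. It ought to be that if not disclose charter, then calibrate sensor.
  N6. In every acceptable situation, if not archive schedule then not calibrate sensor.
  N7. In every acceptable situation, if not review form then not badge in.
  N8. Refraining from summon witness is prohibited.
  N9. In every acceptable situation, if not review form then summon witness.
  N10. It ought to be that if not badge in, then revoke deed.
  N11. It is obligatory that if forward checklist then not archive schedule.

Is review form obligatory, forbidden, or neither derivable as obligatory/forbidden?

Premise 2 is F(disclose_charter), i.e. O(¬disclose_charter).
Applying K to premise 5 (O(¬disclose_charter → calibrate_sensor)) and O(¬disclose_charter) yields O(calibrate_sensor).
The contrapositive of premise 6 (O(¬archive_schedule → ¬calibrate_sensor)) is O(calibrate_sensor → archive_schedule), and O(calibrate_sensor) is already established, so O(archive_schedule).
The contrapositive of premise 11 (O(forward_checklist → ¬archive_schedule)) is O(archive_schedule → ¬forward_checklist), and O(archive_schedule) is already established, so O(¬forward_checklist).
With premise 3, O(¬forward_checklist → ¬revoke_deed), the K-axiom yields O(¬revoke_deed).
The contrapositive of premise 10 (O(¬badge_in → revoke_deed)) is O(¬revoke_deed → badge_in), and O(¬revoke_deed) is already established, so O(badge_in).
The contrapositive of premise 7 (O(¬review_form → ¬badge_in)) is O(badge_in → review_form), and O(badge_in) is already established, so O(review_form).
Premises 1, 4, 8, 9 do not contribute to this derivation.
Hence review_form is obligatory.

Obligatory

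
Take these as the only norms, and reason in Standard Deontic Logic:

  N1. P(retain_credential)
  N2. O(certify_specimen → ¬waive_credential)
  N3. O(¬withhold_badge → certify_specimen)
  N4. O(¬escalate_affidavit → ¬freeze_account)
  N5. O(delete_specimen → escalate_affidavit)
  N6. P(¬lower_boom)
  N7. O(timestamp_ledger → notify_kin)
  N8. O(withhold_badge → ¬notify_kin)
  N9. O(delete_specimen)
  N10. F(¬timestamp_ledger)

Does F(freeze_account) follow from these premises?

No

Premise 4 is O(¬escalate_affidavit → ¬freeze_account), but O(¬escalate_affidavit) is not derivable from the premises, so it does not yield O(¬freeze_account).
No other premise forces O(¬freeze_account). An ideal world satisfying every premise can still have freeze_account true, so F(freeze_account) is not derivable.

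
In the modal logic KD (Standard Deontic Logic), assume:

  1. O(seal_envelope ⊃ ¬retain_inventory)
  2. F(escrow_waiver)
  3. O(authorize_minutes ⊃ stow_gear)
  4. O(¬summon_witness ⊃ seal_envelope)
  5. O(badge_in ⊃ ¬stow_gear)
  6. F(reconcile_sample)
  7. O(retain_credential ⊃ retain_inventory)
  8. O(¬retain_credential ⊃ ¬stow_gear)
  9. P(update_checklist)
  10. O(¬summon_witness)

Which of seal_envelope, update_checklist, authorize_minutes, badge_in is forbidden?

authorize_minutes

Premise 10 gives O(¬summon_witness).
Premise 4 is O(¬summon_witness ⊃ seal_envelope); since O(¬summon_witness), deontic closure gives O(seal_envelope).
From O(seal_envelope) and premise 1, O(seal_envelope ⊃ ¬retain_inventory), we obtain O(¬retain_inventory).
The contrapositive of premise 7 (O(retain_credential ⊃ retain_inventory)) is O(¬retain_inventory ⊃ ¬retain_credential), and O(¬retain_inventory) is already established, so O(¬retain_credential).
With premise 8, O(¬retain_credential ⊃ ¬stow_gear), the K-axiom yields O(¬stow_gear).
The contrapositive of premise 3 (O(authorize_minutes ⊃ stow_gear)) is O(¬stow_gear ⊃ ¬authorize_minutes), and O(¬stow_gear) is already established, so O(¬authorize_minutes).
So O(¬authorize_minutes) holds, i.e. authorize_minutes is forbidden. None of the other listed options is forbidden under the premises.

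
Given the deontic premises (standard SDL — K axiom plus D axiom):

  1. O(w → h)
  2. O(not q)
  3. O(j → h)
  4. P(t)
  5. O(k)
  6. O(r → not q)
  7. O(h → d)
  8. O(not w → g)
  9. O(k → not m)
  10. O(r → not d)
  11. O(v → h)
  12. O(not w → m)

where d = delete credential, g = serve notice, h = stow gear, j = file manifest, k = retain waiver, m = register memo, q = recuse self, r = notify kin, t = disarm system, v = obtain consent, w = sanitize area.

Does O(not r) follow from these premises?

From premise 5 we have O(k).
Premise 9 is O(k → not m); since O(k), deontic closure gives O(not m).
Premise 12, O(not w → m), contraposes to O(not m → w); with O(not m) we get O(w).
Applying K to premise 1 (O(w → h)) and O(w) yields O(h).
Premise 7 is O(h → d); since O(h), deontic closure gives O(d).
The contrapositive of premise 10 (O(r → not d)) is O(d → not r), and O(d) is already established, so O(not r).
Premises 2, 3, 4, 6, 8, 11 do not contribute to this derivation.
So O(not r) follows.

Yes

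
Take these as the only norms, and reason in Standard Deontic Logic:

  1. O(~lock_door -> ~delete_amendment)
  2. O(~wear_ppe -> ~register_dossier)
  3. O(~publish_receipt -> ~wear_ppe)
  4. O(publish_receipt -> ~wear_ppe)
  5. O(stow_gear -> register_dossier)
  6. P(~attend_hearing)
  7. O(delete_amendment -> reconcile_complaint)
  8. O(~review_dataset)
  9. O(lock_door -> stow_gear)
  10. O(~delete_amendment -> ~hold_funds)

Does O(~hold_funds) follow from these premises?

Premises 3 and 4 cover both cases: O(~publish_receipt -> ~wear_ppe) and O(publish_receipt -> ~wear_ppe). Since ~publish_receipt ∨ publish_receipt is a tautology, O(~wear_ppe) follows.
Applying K to premise 2 (O(~wear_ppe -> ~register_dossier)) and O(~wear_ppe) yields O(~register_dossier).
The contrapositive of premise 5 (O(stow_gear -> register_dossier)) is O(~register_dossier -> ~stow_gear), and O(~register_dossier) is already established, so O(~stow_gear).
The contrapositive of premise 9 (O(lock_door -> stow_gear)) is O(~stow_gear -> ~lock_door), and O(~stow_gear) is already established, so O(~lock_door).
From O(~lock_door) and premise 1, O(~lock_door -> ~delete_amendment), we obtain O(~delete_amendment).
Premise 10 is O(~delete_amendment -> ~hold_funds); since O(~delete_amendment), deontic closure gives O(~hold_funds).
Premises 6, 7, 8 do not contribute to this derivation.
So O(~hold_funds) follows.

Yes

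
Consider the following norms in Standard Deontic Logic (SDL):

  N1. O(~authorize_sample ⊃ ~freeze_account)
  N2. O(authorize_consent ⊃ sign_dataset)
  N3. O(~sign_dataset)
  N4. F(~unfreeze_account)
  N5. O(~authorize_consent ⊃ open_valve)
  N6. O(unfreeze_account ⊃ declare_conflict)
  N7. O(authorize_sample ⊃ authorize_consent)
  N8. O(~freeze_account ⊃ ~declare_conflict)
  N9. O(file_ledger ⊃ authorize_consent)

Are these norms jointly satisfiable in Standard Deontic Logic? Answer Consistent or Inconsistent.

Premise 4, F(~unfreeze_account), is equivalent to O(unfreeze_account).
Premise 6 is O(unfreeze_account ⊃ declare_conflict); since O(unfreeze_account), deontic closure gives O(declare_conflict).
The contrapositive of premise 8 (O(~freeze_account ⊃ ~declare_conflict)) is O(declare_conflict ⊃ freeze_account), and O(declare_conflict) is already established, so O(freeze_account).
Premise 1, O(~authorize_sample ⊃ ~freeze_account), contraposes to O(freeze_account ⊃ authorize_sample); with O(freeze_account) we get O(authorize_sample).
Premise 7 is O(authorize_sample ⊃ authorize_consent); since O(authorize_sample), deontic closure gives O(authorize_consent).
Applying K to premise 2 (O(authorize_consent ⊃ sign_dataset)) and O(authorize_consent) yields O(sign_dataset).
Yet premise 3 states O(~sign_dataset).
We now have both O(sign_dataset) and O(~sign_dataset) — sign_dataset is simultaneously obligatory and forbidden, violating the D-axiom.

Inconsistent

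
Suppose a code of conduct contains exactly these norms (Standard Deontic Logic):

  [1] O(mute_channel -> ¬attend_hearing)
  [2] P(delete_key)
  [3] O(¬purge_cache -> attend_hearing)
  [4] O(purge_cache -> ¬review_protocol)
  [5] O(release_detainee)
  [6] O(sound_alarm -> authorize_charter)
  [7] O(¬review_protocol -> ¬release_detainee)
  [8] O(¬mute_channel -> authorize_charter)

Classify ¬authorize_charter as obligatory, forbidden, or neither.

Premise 5 gives O(release_detainee).
Premise 7, O(¬review_protocol -> ¬release_detainee), contraposes to O(release_detainee -> review_protocol); with O(release_detainee) we get O(review_protocol).
Premise 4 is O(purge_cache -> ¬review_protocol); contrapositively O(review_protocol -> ¬purge_cache). Since O(review_protocol) holds, K gives O(¬purge_cache).
With premise 3, O(¬purge_cache -> attend_hearing), the K-axiom yields O(attend_hearing).
Premise 1, O(mute_channel -> ¬attend_hearing), contraposes to O(attend_hearing -> ¬mute_channel); with O(attend_hearing) we get O(¬mute_channel).
With premise 8, O(¬mute_channel -> authorize_charter), the K-axiom yields O(authorize_charter).
Premises 2, 6 do not contribute to this derivation.
Thus O(authorize_charter), which is F(¬authorize_charter): ¬authorize_charter is forbidden.

Forbidden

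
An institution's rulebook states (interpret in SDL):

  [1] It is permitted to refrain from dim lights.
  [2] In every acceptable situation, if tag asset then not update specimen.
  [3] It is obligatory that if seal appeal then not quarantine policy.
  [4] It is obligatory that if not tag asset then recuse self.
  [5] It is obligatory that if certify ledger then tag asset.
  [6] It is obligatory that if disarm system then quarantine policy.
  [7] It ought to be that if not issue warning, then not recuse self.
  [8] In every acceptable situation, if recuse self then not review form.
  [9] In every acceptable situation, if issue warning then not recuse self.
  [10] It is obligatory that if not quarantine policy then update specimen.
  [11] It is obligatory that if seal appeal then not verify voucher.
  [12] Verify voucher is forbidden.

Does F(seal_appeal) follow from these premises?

Yes

Premises 9 and 7 cover both cases: O(issue_warning → ¬recuse_self) and O(¬issue_warning → ¬recuse_self). Since issue_warning ∨ ¬issue_warning is a tautology, O(¬recuse_self) follows.
The contrapositive of premise 4 (O(¬tag_asset → recuse_self)) is O(¬recuse_self → tag_asset), and O(¬recuse_self) is already established, so O(tag_asset).
From O(tag_asset) and premise 2, O(tag_asset → ¬update_specimen), we obtain O(¬update_specimen).
The contrapositive of premise 10 (O(¬quarantine_policy → update_specimen)) is O(¬update_specimen → quarantine_policy), and O(¬update_specimen) is already established, so O(quarantine_policy).
Premise 3 is O(seal_appeal → ¬quarantine_policy); contrapositively O(quarantine_policy → ¬seal_appeal). Since O(quarantine_policy) holds, K gives O(¬seal_appeal).
Premises 1, 5, 6, 8, 11, 12 do not contribute to this derivation.
So O(¬seal_appeal) holds, i.e. F(seal_appeal). The claim follows.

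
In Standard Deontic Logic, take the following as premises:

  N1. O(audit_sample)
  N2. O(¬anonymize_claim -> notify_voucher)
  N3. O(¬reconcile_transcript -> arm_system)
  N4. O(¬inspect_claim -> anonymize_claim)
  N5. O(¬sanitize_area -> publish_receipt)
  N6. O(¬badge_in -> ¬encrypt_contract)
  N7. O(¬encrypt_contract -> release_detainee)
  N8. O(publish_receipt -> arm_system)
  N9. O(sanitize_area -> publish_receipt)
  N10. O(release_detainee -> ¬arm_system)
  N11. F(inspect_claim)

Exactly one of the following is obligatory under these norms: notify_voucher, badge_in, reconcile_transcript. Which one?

badge_in

Premises 5 and 9 are O(¬sanitize_area -> publish_receipt) and O(sanitize_area -> publish_receipt); every ideal world satisfies ¬sanitize_area or sanitize_area, so in either case publish_receipt holds — hence O(publish_receipt).
From O(publish_receipt) and premise 8, O(publish_receipt -> arm_system), we obtain O(arm_system).
Premise 10 is O(release_detainee -> ¬arm_system); contrapositively O(arm_system -> ¬release_detainee). Since O(arm_system) holds, K gives O(¬release_detainee).
Premise 7, O(¬encrypt_contract -> release_detainee), contraposes to O(¬release_detainee -> encrypt_contract); with O(¬release_detainee) we get O(encrypt_contract).
Premise 6, O(¬badge_in -> ¬encrypt_contract), contraposes to O(encrypt_contract -> badge_in); with O(encrypt_contract) we get O(badge_in).
So O(badge_in) holds — badge_in is obligatory. None of the other listed options is made obligatory by any chain of premises.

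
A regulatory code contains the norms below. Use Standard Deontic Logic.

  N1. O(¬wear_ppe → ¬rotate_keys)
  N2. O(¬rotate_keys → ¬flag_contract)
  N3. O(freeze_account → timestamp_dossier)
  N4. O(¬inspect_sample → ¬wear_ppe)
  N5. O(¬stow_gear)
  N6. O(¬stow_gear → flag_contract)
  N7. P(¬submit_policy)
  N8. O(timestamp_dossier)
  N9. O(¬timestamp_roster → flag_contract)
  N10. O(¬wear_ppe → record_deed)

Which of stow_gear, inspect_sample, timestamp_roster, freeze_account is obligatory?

inspect_sample

From premise 5 we have O(¬stow_gear).
Applying K to premise 6 (O(¬stow_gear → flag_contract)) and O(¬stow_gear) yields O(flag_contract).
Premise 2 is O(¬rotate_keys → ¬flag_contract); contrapositively O(flag_contract → rotate_keys). Since O(flag_contract) holds, K gives O(rotate_keys).
Premise 1 is O(¬wear_ppe → ¬rotate_keys); contrapositively O(rotate_keys → wear_ppe). Since O(rotate_keys) holds, K gives O(wear_ppe).
Premise 4, O(¬inspect_sample → ¬wear_ppe), contraposes to O(wear_ppe → inspect_sample); with O(wear_ppe) we get O(inspect_sample).
So O(inspect_sample) holds — inspect_sample is obligatory. None of the other listed options is made obligatory by any chain of premises.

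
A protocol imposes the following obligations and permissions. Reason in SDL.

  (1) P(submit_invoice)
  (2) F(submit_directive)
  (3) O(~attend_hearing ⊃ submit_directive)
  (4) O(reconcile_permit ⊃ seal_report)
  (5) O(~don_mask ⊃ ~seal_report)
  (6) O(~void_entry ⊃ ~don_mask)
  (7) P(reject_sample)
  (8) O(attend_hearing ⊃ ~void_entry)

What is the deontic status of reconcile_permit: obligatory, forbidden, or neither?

Forbidden

Premise 2 is F(submit_directive), i.e. O(~submit_directive).
The contrapositive of premise 3 (O(~attend_hearing ⊃ submit_directive)) is O(~submit_directive ⊃ attend_hearing), and O(~submit_directive) is already established, so O(attend_hearing).
With premise 8, O(attend_hearing ⊃ ~void_entry), the K-axiom yields O(~void_entry).
With premise 6, O(~void_entry ⊃ ~don_mask), the K-axiom yields O(~don_mask).
Applying K to premise 5 (O(~don_mask ⊃ ~seal_report)) and O(~don_mask) yields O(~seal_report).
The contrapositive of premise 4 (O(reconcile_permit ⊃ seal_report)) is O(~seal_report ⊃ ~reconcile_permit), and O(~seal_report) is already established, so O(~reconcile_permit).
Premises 1, 7 do not contribute to this derivation.
Thus O(~reconcile_permit), which is F(reconcile_permit): reconcile_permit is forbidden.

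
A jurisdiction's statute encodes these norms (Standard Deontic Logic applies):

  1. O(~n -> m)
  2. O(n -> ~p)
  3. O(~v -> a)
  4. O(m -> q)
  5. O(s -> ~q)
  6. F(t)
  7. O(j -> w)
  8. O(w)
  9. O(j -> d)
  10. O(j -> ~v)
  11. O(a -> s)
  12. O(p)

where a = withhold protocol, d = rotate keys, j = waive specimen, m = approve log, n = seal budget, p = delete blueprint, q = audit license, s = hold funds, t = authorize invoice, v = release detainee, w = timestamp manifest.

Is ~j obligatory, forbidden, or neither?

Obligatory

Premise 12 gives O(p).
Premise 2, O(n -> ~p), contraposes to O(p -> ~n); with O(p) we get O(~n).
From O(~n) and premise 1, O(~n -> m), we obtain O(m).
With premise 4, O(m -> q), the K-axiom yields O(q).
Premise 5, O(s -> ~q), contraposes to O(q -> ~s); with O(q) we get O(~s).
The contrapositive of premise 11 (O(a -> s)) is O(~s -> ~a), and O(~s) is already established, so O(~a).
Premise 3, O(~v -> a), contraposes to O(~a -> v); with O(~a) we get O(v).
Premise 10, O(j -> ~v), contraposes to O(v -> ~j); with O(v) we get O(~j).
Premises 6, 7, 8, 9 do not contribute to this derivation.
Hence ~j is obligatory.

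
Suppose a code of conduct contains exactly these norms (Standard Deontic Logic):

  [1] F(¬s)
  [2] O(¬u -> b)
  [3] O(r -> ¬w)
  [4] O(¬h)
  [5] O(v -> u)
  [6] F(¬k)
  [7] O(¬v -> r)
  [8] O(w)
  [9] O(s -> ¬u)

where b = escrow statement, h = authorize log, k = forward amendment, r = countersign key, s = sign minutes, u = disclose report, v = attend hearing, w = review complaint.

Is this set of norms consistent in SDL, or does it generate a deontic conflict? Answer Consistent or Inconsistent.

From premise 8 we have O(w).
The contrapositive of premise 3 (O(r -> ¬w)) is O(w -> ¬r), and O(w) is already established, so O(¬r).
Premise 7 is O(¬v -> r); contrapositively O(¬r -> v). Since O(¬r) holds, K gives O(v).
With premise 5, O(v -> u), the K-axiom yields O(u).
Premise 9, O(s -> ¬u), contraposes to O(u -> ¬s); with O(u) we get O(¬s).
Yet premise 1 is F(¬s), i.e. O(s).
We now have both O(¬s) and O(s) — s is simultaneously obligatory and forbidden, violating the D-axiom.

Inconsistent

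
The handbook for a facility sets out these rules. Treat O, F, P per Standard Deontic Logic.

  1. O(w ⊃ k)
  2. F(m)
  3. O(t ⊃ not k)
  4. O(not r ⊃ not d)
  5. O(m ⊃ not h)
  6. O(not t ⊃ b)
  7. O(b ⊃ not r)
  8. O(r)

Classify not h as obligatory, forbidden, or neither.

Premise 5 is O(m ⊃ not h), but O(m) is not derivable from the premises, so it does not yield O(not h).
No premise or chain of K-axiom applications forces O(not h), and none forces O(h). So not h is neither obligatory nor forbidden under these norms.

Neither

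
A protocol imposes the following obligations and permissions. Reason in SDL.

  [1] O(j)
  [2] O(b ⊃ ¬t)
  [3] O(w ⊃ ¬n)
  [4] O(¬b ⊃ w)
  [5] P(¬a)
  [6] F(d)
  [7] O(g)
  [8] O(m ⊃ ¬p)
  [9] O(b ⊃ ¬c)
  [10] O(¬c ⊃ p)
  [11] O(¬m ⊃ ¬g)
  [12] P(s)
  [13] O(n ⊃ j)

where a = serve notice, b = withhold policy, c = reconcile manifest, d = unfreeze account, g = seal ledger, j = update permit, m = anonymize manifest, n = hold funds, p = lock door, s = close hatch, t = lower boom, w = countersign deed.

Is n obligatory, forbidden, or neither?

Premise 7 states O(g) outright.
Premise 11 is O(¬m ⊃ ¬g); contrapositively O(g ⊃ m). Since O(g) holds, K gives O(m).
From O(m) and premise 8, O(m ⊃ ¬p), we obtain O(¬p).
Premise 10 is O(¬c ⊃ p); contrapositively O(¬p ⊃ c). Since O(¬p) holds, K gives O(c).
Premise 9, O(b ⊃ ¬c), contraposes to O(c ⊃ ¬b); with O(c) we get O(¬b).
Premise 4 is O(¬b ⊃ w); since O(¬b), deontic closure gives O(w).
From O(w) and premise 3, O(w ⊃ ¬n), we obtain O(¬n).
Premises 1, 2, 5, 6, 12, 13 do not contribute to this derivation.
Thus O(¬n), which is F(n): n is forbidden.

Forbidden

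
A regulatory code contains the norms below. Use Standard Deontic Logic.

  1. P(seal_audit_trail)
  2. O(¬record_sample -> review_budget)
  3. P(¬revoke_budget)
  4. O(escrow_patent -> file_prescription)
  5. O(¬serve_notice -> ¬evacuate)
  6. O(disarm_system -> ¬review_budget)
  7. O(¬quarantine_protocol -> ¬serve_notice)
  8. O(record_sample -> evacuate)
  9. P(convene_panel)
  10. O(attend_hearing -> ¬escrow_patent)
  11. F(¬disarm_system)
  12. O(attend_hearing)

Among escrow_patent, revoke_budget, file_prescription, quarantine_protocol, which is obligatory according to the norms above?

quarantine_protocol

Premise 11, F(¬disarm_system), is equivalent to O(disarm_system).
From O(disarm_system) and premise 6, O(disarm_system -> ¬review_budget), we obtain O(¬review_budget).
The contrapositive of premise 2 (O(¬record_sample -> review_budget)) is O(¬review_budget -> record_sample), and O(¬review_budget) is already established, so O(record_sample).
From O(record_sample) and premise 8, O(record_sample -> evacuate), we obtain O(evacuate).
Premise 5 is O(¬serve_notice -> ¬evacuate); contrapositively O(evacuate -> serve_notice). Since O(evacuate) holds, K gives O(serve_notice).
The contrapositive of premise 7 (O(¬quarantine_protocol -> ¬serve_notice)) is O(serve_notice -> quarantine_protocol), and O(serve_notice) is already established, so O(quarantine_protocol).
So O(quarantine_protocol) holds — quarantine_protocol is obligatory. None of the other listed options is made obligatory by any chain of premises.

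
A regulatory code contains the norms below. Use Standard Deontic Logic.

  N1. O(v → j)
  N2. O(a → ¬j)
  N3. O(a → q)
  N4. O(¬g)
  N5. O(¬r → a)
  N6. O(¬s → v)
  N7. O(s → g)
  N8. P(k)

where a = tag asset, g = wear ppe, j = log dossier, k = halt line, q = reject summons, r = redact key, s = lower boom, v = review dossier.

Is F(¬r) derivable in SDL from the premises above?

Yes

Premise 4 gives O(¬g).
Premise 7, O(s → g), contraposes to O(¬g → ¬s); with O(¬g) we get O(¬s).
Applying K to premise 6 (O(¬s → v)) and O(¬s) yields O(v).
Premise 1 is O(v → j); since O(v), deontic closure gives O(j).
Premise 2, O(a → ¬j), contraposes to O(j → ¬a); with O(j) we get O(¬a).
The contrapositive of premise 5 (O(¬r → a)) is O(¬a → r), and O(¬a) is already established, so O(r).
Premises 3, 8 do not contribute to this derivation.
So O(r) holds, i.e. F(¬r). The claim follows.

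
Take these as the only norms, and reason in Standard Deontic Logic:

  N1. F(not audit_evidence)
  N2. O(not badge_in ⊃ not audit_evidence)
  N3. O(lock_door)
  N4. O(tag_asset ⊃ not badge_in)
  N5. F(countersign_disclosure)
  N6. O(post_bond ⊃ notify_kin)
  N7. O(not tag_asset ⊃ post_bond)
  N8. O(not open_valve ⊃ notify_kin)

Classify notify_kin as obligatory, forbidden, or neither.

Obligatory

F(not audit_evidence) at premise 1 means O(audit_evidence).
The contrapositive of premise 2 (O(not badge_in ⊃ not audit_evidence)) is O(audit_evidence ⊃ badge_in), and O(audit_evidence) is already established, so O(badge_in).
Premise 4 is O(tag_asset ⊃ not badge_in); contrapositively O(badge_in ⊃ not tag_asset). Since O(badge_in) holds, K gives O(not tag_asset).
Applying K to premise 7 (O(not tag_asset ⊃ post_bond)) and O(not tag_asset) yields O(post_bond).
Premise 6 is O(post_bond ⊃ notify_kin); since O(post_bond), deontic closure gives O(notify_kin).
Premises 3, 5, 8 do not contribute to this derivation.
Hence notify_kin is obligatory.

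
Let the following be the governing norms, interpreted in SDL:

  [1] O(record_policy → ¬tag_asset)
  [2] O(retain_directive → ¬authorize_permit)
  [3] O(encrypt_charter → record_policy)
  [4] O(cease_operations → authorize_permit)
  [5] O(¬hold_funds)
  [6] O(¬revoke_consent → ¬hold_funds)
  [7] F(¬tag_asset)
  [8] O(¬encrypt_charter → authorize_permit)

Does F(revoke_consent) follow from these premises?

No

Premise 6 is O(¬revoke_consent → ¬hold_funds); even if O(¬hold_funds) held, inferring O(¬revoke_consent) would be affirming the consequent — invalid.
No other premise forces O(¬revoke_consent). An ideal world satisfying every premise can still have revoke_consent true, so F(revoke_consent) is not derivable.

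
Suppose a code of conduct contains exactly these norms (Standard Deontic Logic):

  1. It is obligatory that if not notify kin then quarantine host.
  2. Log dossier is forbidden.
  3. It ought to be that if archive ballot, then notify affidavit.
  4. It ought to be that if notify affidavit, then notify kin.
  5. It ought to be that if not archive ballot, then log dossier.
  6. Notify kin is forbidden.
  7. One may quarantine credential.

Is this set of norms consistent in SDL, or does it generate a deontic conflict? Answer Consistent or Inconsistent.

Inconsistent

Premise 2, F(log_dossier), is equivalent to O(¬log_dossier).
The contrapositive of premise 5 (O(¬archive_ballot → log_dossier)) is O(¬log_dossier → archive_ballot), and O(¬log_dossier) is already established, so O(archive_ballot).
With premise 3, O(archive_ballot → notify_affidavit), the K-axiom yields O(notify_affidavit).
Premise 4 is O(notify_affidavit → notify_kin); since O(notify_affidavit), deontic closure gives O(notify_kin).
However, F(notify_kin) at premise 6 amounts to O(¬notify_kin).
We now have both O(notify_kin) and O(¬notify_kin) — notify_kin is simultaneously obligatory and forbidden, violating the D-axiom.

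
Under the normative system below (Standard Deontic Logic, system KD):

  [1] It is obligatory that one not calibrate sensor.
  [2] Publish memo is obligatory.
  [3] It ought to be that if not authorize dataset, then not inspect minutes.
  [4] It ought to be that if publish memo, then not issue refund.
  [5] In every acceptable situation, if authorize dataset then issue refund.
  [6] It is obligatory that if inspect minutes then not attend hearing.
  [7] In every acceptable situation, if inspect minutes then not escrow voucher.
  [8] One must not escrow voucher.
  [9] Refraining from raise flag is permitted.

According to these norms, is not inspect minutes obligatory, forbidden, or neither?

From premise 2 we have O(publish_memo).
From O(publish_memo) and premise 4, O(publish_memo → ¬issue_refund), we obtain O(¬issue_refund).
The contrapositive of premise 5 (O(authorize_dataset → issue_refund)) is O(¬issue_refund → ¬authorize_dataset), and O(¬issue_refund) is already established, so O(¬authorize_dataset).
Applying K to premise 3 (O(¬authorize_dataset → ¬inspect_minutes)) and O(¬authorize_dataset) yields O(¬inspect_minutes).
Premises 1, 6, 7, 8, 9 do not contribute to this derivation.
Hence ¬inspect_minutes is obligatory.

Obligatory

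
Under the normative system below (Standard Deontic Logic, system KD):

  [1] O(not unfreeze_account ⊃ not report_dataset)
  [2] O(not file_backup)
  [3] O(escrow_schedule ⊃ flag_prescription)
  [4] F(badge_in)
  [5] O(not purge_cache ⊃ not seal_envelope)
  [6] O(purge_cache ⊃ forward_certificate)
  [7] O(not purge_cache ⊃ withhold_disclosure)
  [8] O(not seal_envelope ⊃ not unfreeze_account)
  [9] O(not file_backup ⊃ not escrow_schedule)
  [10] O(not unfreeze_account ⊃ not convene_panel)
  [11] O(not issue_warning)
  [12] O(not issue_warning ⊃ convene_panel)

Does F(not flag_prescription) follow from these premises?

Premise 3 is O(escrow_schedule ⊃ flag_prescription), but O(escrow_schedule) is not derivable from the premises, so it does not yield O(flag_prescription).
No other premise forces O(flag_prescription). An ideal world satisfying every premise can still have not flag_prescription true, so F(not flag_prescription) is not derivable.

No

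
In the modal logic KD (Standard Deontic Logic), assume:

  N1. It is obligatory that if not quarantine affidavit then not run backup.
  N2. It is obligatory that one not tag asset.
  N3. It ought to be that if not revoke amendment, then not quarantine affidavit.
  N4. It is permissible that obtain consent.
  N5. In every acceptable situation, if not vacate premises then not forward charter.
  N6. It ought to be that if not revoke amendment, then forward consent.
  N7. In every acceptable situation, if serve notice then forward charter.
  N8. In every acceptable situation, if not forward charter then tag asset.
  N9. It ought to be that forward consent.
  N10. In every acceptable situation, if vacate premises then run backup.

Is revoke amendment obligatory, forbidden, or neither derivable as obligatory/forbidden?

Obligatory

From premise 2 we have O(¬tag_asset).
The contrapositive of premise 8 (O(¬forward_charter → tag_asset)) is O(¬tag_asset → forward_charter), and O(¬tag_asset) is already established, so O(forward_charter).
Premise 5, O(¬vacate_premises → ¬forward_charter), contraposes to O(forward_charter → vacate_premises); with O(forward_charter) we get O(vacate_premises).
Applying K to premise 10 (O(vacate_premises → run_backup)) and O(vacate_premises) yields O(run_backup).
Premise 1 is O(¬quarantine_affidavit → ¬run_backup); contrapositively O(run_backup → quarantine_affidavit). Since O(run_backup) holds, K gives O(quarantine_affidavit).
The contrapositive of premise 3 (O(¬revoke_amendment → ¬quarantine_affidavit)) is O(quarantine_affidavit → revoke_amendment), and O(quarantine_affidavit) is already established, so O(revoke_amendment).
Premises 4, 6, 7, 9 do not contribute to this derivation.
Hence revoke_amendment is obligatory.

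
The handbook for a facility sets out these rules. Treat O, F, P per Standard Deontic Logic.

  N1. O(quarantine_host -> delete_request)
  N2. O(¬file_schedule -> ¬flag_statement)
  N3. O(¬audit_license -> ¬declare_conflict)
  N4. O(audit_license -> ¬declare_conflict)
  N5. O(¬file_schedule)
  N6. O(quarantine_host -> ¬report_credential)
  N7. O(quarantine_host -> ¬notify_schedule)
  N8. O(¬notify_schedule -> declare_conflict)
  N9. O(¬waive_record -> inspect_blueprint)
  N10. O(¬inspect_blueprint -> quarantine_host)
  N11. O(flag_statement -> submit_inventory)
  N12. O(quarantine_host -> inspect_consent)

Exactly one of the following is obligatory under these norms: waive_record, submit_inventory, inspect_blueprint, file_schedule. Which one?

inspect_blueprint

Premises 3 and 4 cover both cases: O(¬audit_license -> ¬declare_conflict) and O(audit_license -> ¬declare_conflict). Since ¬audit_license ∨ audit_license is a tautology, O(¬declare_conflict) follows.
The contrapositive of premise 8 (O(¬notify_schedule -> declare_conflict)) is O(¬declare_conflict -> notify_schedule), and O(¬declare_conflict) is already established, so O(notify_schedule).
The contrapositive of premise 7 (O(quarantine_host -> ¬notify_schedule)) is O(notify_schedule -> ¬quarantine_host), and O(notify_schedule) is already established, so O(¬quarantine_host).
Premise 10 is O(¬inspect_blueprint -> quarantine_host); contrapositively O(¬quarantine_host -> inspect_blueprint). Since O(¬quarantine_host) holds, K gives O(inspect_blueprint).
So O(inspect_blueprint) holds — inspect_blueprint is obligatory. None of the other listed options is made obligatory by any chain of premises.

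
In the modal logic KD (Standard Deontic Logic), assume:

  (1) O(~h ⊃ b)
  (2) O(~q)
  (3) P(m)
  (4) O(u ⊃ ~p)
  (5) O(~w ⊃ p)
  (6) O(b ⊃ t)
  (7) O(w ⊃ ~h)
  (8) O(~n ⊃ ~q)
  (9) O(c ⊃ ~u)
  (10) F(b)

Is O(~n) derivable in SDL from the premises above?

No

Premise 8 is O(~n ⊃ ~q); even if O(~q) held, inferring O(~n) would be affirming the consequent — invalid.
No other premise forces O(~n). An ideal world satisfying every premise can still have ~n false, so O(~n) is not derivable.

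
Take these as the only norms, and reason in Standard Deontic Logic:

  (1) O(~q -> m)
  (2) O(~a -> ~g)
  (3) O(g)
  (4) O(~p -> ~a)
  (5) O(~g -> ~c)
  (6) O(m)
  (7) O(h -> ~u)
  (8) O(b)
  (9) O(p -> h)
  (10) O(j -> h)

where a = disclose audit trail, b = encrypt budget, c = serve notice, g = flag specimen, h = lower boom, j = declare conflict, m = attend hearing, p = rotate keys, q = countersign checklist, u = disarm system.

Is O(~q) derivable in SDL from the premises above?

Premise 1 is O(~q -> m); even if O(m) held, inferring O(~q) would be affirming the consequent — invalid.
No other premise forces O(~q). An ideal world satisfying every premise can still have ~q false, so O(~q) is not derivable.

No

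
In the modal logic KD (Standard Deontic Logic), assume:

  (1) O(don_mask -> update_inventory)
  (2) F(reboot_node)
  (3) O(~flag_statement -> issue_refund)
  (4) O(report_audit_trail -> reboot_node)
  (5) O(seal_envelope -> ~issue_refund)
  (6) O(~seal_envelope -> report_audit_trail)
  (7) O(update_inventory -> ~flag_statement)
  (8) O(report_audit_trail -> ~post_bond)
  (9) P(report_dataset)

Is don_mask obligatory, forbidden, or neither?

Premise 2, F(reboot_node), is equivalent to O(~reboot_node).
Premise 4 is O(report_audit_trail -> reboot_node); contrapositively O(~reboot_node -> ~report_audit_trail). Since O(~reboot_node) holds, K gives O(~report_audit_trail).
Premise 6 is O(~seal_envelope -> report_audit_trail); contrapositively O(~report_audit_trail -> seal_envelope). Since O(~report_audit_trail) holds, K gives O(seal_envelope).
Premise 5 is O(seal_envelope -> ~issue_refund); since O(seal_envelope), deontic closure gives O(~issue_refund).
Premise 3 is O(~flag_statement -> issue_refund); contrapositively O(~issue_refund -> flag_statement). Since O(~issue_refund) holds, K gives O(flag_statement).
Premise 7 is O(update_inventory -> ~flag_statement); contrapositively O(flag_statement -> ~update_inventory). Since O(flag_statement) holds, K gives O(~update_inventory).
The contrapositive of premise 1 (O(don_mask -> update_inventory)) is O(~update_inventory -> ~don_mask), and O(~update_inventory) is already established, so O(~don_mask).
Premises 8, 9 do not contribute to this derivation.
Thus O(~don_mask), which is F(don_mask): don_mask is forbidden.

Forbidden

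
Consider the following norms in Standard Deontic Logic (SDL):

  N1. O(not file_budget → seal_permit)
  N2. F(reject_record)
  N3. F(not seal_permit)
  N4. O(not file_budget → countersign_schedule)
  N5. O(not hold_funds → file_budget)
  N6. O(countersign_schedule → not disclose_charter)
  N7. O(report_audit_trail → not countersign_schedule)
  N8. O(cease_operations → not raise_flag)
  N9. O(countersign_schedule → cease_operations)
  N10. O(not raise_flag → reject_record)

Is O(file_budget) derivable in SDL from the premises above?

Yes

F(reject_record) at premise 2 means O(not reject_record).
The contrapositive of premise 10 (O(not raise_flag → reject_record)) is O(not reject_record → raise_flag), and O(not reject_record) is already established, so O(raise_flag).
The contrapositive of premise 8 (O(cease_operations → not raise_flag)) is O(raise_flag → not cease_operations), and O(raise_flag) is already established, so O(not cease_operations).
Premise 9 is O(countersign_schedule → cease_operations); contrapositively O(not cease_operations → not countersign_schedule). Since O(not cease_operations) holds, K gives O(not countersign_schedule).
Premise 4, O(not file_budget → countersign_schedule), contraposes to O(not countersign_schedule → file_budget); with O(not countersign_schedule) we get O(file_budget).
Premises 1, 3, 5, 6, 7 do not contribute to this derivation.
So O(file_budget) follows.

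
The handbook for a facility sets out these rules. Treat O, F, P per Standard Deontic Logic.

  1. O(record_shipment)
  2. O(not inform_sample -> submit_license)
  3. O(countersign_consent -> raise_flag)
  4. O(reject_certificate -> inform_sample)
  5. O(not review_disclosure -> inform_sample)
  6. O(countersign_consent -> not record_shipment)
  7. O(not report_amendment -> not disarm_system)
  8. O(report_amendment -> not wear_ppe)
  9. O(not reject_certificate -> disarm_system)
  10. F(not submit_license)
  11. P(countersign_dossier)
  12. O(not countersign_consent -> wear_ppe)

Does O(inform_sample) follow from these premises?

Yes

From premise 1 we have O(record_shipment).
The contrapositive of premise 6 (O(countersign_consent -> not record_shipment)) is O(record_shipment -> not countersign_consent), and O(record_shipment) is already established, so O(not countersign_consent).
Premise 12 is O(not countersign_consent -> wear_ppe); since O(not countersign_consent), deontic closure gives O(wear_ppe).
Premise 8 is O(report_amendment -> not wear_ppe); contrapositively O(wear_ppe -> not report_amendment). Since O(wear_ppe) holds, K gives O(not report_amendment).
Applying K to premise 7 (O(not report_amendment -> not disarm_system)) and O(not report_amendment) yields O(not disarm_system).
The contrapositive of premise 9 (O(not reject_certificate -> disarm_system)) is O(not disarm_system -> reject_certificate), and O(not disarm_system) is already established, so O(reject_certificate).
From O(reject_certificate) and premise 4, O(reject_certificate -> inform_sample), we obtain O(inform_sample).
Premises 2, 3, 5, 10, 11 do not contribute to this derivation.
So O(inform_sample) follows.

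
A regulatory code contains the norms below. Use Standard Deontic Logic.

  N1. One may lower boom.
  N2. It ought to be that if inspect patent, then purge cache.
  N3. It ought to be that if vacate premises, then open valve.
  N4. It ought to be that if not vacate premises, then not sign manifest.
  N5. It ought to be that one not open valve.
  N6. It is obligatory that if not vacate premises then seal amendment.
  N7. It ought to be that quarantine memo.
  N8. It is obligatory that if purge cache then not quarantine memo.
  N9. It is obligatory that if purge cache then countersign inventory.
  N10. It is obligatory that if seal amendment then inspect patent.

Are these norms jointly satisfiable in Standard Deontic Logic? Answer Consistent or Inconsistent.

Inconsistent

From premise 7 we have O(quarantine_memo).
Premise 8, O(purge_cache → ¬quarantine_memo), contraposes to O(quarantine_memo → ¬purge_cache); with O(quarantine_memo) we get O(¬purge_cache).
Premise 2, O(inspect_patent → purge_cache), contraposes to O(¬purge_cache → ¬inspect_patent); with O(¬purge_cache) we get O(¬inspect_patent).
Premise 10 is O(seal_amendment → inspect_patent); contrapositively O(¬inspect_patent → ¬seal_amendment). Since O(¬inspect_patent) holds, K gives O(¬seal_amendment).
Premise 6 is O(¬vacate_premises → seal_amendment); contrapositively O(¬seal_amendment → vacate_premises). Since O(¬seal_amendment) holds, K gives O(vacate_premises).
Applying K to premise 3 (O(vacate_premises → open_valve)) and O(vacate_premises) yields O(open_valve).
However, premise 5 gives O(¬open_valve).
We now have both O(open_valve) and O(¬open_valve) — open_valve is simultaneously obligatory and forbidden, violating the D-axiom.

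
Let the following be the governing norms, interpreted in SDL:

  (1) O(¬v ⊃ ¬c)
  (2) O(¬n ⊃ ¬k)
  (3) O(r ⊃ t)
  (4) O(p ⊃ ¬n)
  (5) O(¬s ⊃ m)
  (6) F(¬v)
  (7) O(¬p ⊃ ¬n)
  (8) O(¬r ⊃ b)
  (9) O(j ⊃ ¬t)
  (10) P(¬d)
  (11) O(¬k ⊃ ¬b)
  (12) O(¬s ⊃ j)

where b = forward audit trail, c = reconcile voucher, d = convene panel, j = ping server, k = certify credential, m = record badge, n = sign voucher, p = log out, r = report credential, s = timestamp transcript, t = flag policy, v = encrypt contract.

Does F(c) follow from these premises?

Premise 1 is O(¬v ⊃ ¬c), but O(¬v) is not derivable from the premises, so it does not yield O(¬c).
No other premise forces O(¬c). An ideal world satisfying every premise can still have c true, so F(c) is not derivable.

No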